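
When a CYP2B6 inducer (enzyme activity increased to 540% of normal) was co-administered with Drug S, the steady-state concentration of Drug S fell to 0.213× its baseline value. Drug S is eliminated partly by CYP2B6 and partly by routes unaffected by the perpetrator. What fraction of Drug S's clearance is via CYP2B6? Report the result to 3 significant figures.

0.840

Call the CYP2B6 fraction fm. After the interaction, CL_new/CL_old = fm × 5.4 + (1 − fm).
Steady-state concentration ratio = 1 / (new CL fraction), so new CL fraction = 1 / 0.213 = 4.695.
fm × 5.4 + 1 − fm = 4.695  ⇒  fm × (5.4 − 1) = 3.695  ⇒  fm = 0.840.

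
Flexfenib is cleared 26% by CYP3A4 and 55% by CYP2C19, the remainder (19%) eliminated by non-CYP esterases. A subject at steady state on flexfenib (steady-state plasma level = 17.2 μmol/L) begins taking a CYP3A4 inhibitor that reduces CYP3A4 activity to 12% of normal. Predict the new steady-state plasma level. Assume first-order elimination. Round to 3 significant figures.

The CYP3A4 pathway (26% of clearance) drops to 0.12× activity: 0.26 × 0.12 = 0.0312.
CYP2C19 (55%) and the residual 19% are unaffected.
New clearance relative to baseline: 0.0312 + 0.55 + 0.19 = 0.7712.
With dosing unchanged, steady-state plasma level scales as 1/CL: 17.2 / 0.7712 = 22.3 μmol/L.

22.3 μmol/L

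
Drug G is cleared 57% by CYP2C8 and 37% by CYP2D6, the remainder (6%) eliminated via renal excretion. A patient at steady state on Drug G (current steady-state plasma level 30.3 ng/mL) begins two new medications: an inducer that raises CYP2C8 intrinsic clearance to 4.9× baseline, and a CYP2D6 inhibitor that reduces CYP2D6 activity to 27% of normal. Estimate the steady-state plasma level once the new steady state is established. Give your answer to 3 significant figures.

CYP2C8: 0.57 × 4.9 = 2.793
CYP2D6: 0.37 × 0.27 = 0.0999
Other: 0.06 (unchanged)
New clearance relative to baseline: 2.793 + 0.0999 + 0.06 = 2.9529.
New steady-state plasma level = 30.3 / 2.9529 = 10.3 ng/mL (concentration scales inversely with clearance).

10.3 ng/mL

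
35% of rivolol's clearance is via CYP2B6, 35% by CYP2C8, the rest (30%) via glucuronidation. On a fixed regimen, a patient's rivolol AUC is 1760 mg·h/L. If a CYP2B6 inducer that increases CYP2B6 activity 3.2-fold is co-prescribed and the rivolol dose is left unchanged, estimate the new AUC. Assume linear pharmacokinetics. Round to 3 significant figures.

994 mg·h/L

The CYP2B6 pathway (35% of clearance) is boosted to 3.2× activity: 0.35 × 3.2 = 1.12.
CYP2C8 (35%) and the residual 30% are unaffected.
Relative clearance = 1.12 + 0.35 + 0.3 = 1.77.
AUC ∝ 1/CL, so new value = 1760 / 1.77 = 994 mg·h/L.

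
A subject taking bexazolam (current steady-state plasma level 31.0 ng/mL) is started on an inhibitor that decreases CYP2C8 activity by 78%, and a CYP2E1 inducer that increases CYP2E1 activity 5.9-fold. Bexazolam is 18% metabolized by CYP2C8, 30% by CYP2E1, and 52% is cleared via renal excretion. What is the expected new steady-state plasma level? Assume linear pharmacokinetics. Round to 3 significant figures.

The CYP2C8 pathway (18% of clearance) is reduced to 0.22× activity: 0.18 × 0.22 = 0.0396.
The CYP2E1 pathway (30% of clearance) rises to 5.9× activity: 0.3 × 5.9 = 1.77.
Non-CYP routes (52%) are unchanged.
CL_new/CL_old = 0.0396 + 1.77 + 0.52 = 2.3296.
Steady-state plasma level ∝ 1/CL: new value = 31.0 / 2.3296 = 13.3 ng/mL.

13.3 ng/mL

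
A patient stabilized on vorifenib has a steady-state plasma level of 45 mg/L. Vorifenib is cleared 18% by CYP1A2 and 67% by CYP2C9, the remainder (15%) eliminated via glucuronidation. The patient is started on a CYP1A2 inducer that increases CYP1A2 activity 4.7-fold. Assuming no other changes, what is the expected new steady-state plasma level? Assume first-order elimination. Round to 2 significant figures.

CYP1A2: 0.18 × 4.7 = 0.846
CYP2C9: 0.67 (unchanged)
Other: 0.15 (unchanged)
New clearance relative to baseline: 0.846 + 0.67 + 0.15 = 1.666.
Steady-state plasma level ∝ 1/CL, so new value = 45 / 1.666 = 27 mg/L.

27 mg/L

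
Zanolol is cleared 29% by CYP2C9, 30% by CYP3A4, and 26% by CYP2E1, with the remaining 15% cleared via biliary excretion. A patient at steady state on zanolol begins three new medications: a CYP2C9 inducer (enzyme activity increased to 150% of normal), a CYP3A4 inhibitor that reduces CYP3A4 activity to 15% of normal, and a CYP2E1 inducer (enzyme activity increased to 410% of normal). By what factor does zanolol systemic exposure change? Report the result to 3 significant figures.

0.590

CYP2C9: 0.29 × 1.5 = 0.435
CYP3A4: 0.3 × 0.15 = 0.045
CYP2E1: 0.26 × 4.1 = 1.066
Other: 0.15 (unchanged)
Relative clearance = 0.435 + 0.045 + 1.066 + 0.15 = 1.696.
Net systemic exposure ratio = 1 / 1.696 = 0.590.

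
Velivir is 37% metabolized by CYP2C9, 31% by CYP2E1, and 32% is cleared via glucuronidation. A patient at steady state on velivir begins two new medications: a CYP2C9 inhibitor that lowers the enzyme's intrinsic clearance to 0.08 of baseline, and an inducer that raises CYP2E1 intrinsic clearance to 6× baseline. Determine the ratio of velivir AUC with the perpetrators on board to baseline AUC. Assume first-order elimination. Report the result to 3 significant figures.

The CYP2C9 pathway (37% of clearance) falls to 0.08× activity: 0.37 × 0.08 = 0.0296.
The CYP2E1 pathway (31% of clearance) rises to 6× activity: 0.31 × 6 = 1.86.
Non-CYP routes (32%) are unchanged.
CL_new/CL_old = 0.0296 + 1.86 + 0.32 = 2.2096.
Net AUC ratio = 1 / 2.2096 = 0.453.

0.453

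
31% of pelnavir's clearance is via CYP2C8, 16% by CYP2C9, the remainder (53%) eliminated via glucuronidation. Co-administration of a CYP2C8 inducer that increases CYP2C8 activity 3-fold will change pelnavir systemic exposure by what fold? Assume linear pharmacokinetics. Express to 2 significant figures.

CYP2C8: 0.31 × 3 = 0.93
CYP2C9: 0.16 (unchanged)
Other: 0.53 (unchanged)
New clearance relative to baseline: 0.93 + 0.16 + 0.53 = 1.62.
Systemic exposure is inversely proportional to clearance, so the fold-change is 1 / 1.62 = 0.62.

0.62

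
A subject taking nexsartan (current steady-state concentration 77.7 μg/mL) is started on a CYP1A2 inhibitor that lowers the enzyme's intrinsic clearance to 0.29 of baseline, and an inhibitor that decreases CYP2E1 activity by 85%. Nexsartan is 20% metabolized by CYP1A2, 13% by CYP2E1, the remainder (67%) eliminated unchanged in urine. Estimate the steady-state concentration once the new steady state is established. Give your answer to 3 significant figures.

104 μg/mL

CYP1A2: 0.2 × 0.29 = 0.058
CYP2E1: 0.13 × 0.15 = 0.0195
Other: 0.67 (unchanged)
New clearance relative to baseline: 0.058 + 0.0195 + 0.67 = 0.7475.
New steady-state concentration = 77.7 / 0.7475 = 104 μg/mL (concentration scales inversely with clearance).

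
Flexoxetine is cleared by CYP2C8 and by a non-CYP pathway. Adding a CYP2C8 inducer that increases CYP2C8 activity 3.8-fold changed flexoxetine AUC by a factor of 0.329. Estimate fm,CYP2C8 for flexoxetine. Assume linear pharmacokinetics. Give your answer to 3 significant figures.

Let fm be the CYP2C8 fraction. New clearance relative to baseline = fm × 3.8 + (1 − fm).
AUC ratio = 1 / (new CL fraction), so new CL fraction = 1 / 0.329 = 3.04.
fm × 3.8 + 1 − fm = 3.04  ⇒  fm × (3.8 − 1) = 2.04  ⇒  fm = 0.728.

0.728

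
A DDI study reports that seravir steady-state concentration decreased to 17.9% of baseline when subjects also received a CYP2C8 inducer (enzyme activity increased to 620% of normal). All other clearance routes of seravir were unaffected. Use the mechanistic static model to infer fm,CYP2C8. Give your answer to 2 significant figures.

CL'/CL = 1 / 0.179 = 5.587
6.2·fm + (1 − fm) = 5.587
fm = (5.587 − 1) / (6.2 − 1) = 0.88

0.88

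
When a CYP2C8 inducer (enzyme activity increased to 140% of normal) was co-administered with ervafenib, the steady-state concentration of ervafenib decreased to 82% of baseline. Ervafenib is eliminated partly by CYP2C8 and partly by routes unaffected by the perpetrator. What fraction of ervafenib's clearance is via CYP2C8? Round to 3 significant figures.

0.549

Let x = fm,CYP2C8. Because steady-state concentration ∝ 1/CL, relative clearance rose to 1/0.820 = 1.22.
Only the CYP2C8 route changed, so 1.22 = x·1.4 + (1 − x), giving x = 0.549.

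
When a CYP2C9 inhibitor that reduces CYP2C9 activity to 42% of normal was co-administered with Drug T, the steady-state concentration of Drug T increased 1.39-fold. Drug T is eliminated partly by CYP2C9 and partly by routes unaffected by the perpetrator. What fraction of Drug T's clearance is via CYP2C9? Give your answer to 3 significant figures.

0.484

Let fm be the CYP2C9 fraction. New clearance relative to baseline = fm × 0.42 + (1 − fm).
Steady-state concentration ratio = 1 / (new CL fraction), so new CL fraction = 1 / 1.39 = 0.7194.
fm × 0.42 + 1 − fm = 0.7194  ⇒  fm × (0.42 − 1) = −0.2806  ⇒  fm = 0.484.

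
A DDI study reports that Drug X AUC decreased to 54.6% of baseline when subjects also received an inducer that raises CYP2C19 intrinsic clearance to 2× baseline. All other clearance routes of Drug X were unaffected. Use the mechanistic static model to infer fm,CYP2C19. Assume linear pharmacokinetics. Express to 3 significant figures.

Write x for the fraction cleared via CYP2C19. The observed AUC change means clearance rose to 1/0.546 = 1.832 of baseline.
Only the CYP2C19 route changed, so 1.832 = x·2 + (1 − x), giving x = 0.832.

0.832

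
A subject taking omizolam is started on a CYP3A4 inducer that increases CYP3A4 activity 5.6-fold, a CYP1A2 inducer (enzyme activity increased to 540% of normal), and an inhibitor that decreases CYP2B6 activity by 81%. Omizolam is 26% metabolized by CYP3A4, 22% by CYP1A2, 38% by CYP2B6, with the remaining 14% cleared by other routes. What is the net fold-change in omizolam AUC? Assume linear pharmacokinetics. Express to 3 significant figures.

0.350

CYP3A4: 0.26 × 5.6 = 1.456
CYP1A2: 0.22 × 5.4 = 1.188
CYP2B6: 0.38 × 0.19 = 0.0722
Other: 0.14 (unchanged)
New clearance relative to baseline: 1.456 + 1.188 + 0.0722 + 0.14 = 2.8562.
Net AUC ratio = 1 / 2.8562 = 0.350.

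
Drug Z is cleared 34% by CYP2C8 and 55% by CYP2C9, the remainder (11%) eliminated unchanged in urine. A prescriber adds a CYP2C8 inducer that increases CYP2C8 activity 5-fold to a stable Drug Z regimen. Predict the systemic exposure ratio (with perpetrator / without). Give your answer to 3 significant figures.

The CYP2C8 pathway (34% of clearance) increases to 5× activity: 0.34 × 5 = 1.7.
CYP2C9 (55%) and the residual 11% are unaffected.
CL_new/CL_old = 1.7 + 0.55 + 0.11 = 2.36.
Since systemic exposure ∝ 1/CL, the ratio is 1 / 2.36 = 0.424.

0.424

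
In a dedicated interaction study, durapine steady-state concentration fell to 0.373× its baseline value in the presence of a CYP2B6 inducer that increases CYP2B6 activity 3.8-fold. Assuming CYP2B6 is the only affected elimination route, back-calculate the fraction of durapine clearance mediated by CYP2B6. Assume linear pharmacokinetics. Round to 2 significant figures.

Let fm be the CYP2B6 fraction. New clearance relative to baseline = fm × 3.8 + (1 − fm).
Steady-state concentration ratio = 1 / (new CL fraction), so new CL fraction = 1 / 0.373 = 2.681.
fm × 3.8 + 1 − fm = 2.681  ⇒  fm × (3.8 − 1) = 1.681  ⇒  fm = 0.60.

0.60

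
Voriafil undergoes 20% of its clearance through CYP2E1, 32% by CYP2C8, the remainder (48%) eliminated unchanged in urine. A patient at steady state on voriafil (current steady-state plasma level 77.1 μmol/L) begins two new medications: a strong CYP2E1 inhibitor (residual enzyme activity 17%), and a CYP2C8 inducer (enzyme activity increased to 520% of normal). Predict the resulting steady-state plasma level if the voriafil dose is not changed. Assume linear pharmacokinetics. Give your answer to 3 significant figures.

35.4 μmol/L

The CYP2E1 pathway (20% of clearance) drops to 0.17× activity: 0.2 × 0.17 = 0.034.
The CYP2C8 pathway (32% of clearance) increases to 5.2× activity: 0.32 × 5.2 = 1.664.
The remaining 48% of clearance is unaffected.
New clearance relative to baseline: 0.034 + 1.664 + 0.48 = 2.178.
Dividing the baseline by the relative clearance: 77.1 / 2.178 = 35.4 μmol/L.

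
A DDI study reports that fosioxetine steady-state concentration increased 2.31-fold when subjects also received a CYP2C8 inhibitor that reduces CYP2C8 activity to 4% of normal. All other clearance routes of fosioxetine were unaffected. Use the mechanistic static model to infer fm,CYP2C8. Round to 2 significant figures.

0.59

CL'/CL = 1 / 2.31 = 0.4329
0.04·fm + (1 − fm) = 0.4329
fm = (0.4329 − 1) / (0.04 − 1) = 0.59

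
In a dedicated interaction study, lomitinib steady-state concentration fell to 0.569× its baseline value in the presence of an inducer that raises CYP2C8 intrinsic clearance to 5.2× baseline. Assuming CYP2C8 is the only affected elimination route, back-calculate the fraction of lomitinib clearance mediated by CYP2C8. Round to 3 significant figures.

0.180

CL'/CL = 1 / 0.569 = 1.757
5.2·fm + (1 − fm) = 1.757
fm = (1.757 − 1) / (5.2 − 1) = 0.180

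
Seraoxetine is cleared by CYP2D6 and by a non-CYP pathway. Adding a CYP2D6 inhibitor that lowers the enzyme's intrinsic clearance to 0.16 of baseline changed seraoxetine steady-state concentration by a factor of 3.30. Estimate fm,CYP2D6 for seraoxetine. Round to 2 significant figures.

0.83

Let x = fm,CYP2D6. Because steady-state concentration ∝ 1/CL, relative clearance fell to 1/3.30 = 0.303.
Setting x·0.16 + (1 − x) = 0.303 and solving: x = (0.303 − 1)/(0.16 − 1) = 0.83.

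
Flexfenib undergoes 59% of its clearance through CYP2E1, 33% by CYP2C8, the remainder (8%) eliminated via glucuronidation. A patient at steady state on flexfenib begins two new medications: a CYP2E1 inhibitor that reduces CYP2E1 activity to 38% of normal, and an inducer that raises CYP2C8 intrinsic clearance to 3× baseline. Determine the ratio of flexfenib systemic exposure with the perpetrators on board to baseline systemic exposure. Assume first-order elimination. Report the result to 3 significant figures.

The CYP2E1 pathway (59% of clearance) drops to 0.38× activity: 0.59 × 0.38 = 0.2242.
The CYP2C8 pathway (33% of clearance) rises to 3× activity: 0.33 × 3 = 0.99.
Non-CYP routes (8%) are unchanged.
CL_new/CL_old = 0.2242 + 0.99 + 0.08 = 1.2942.
Net systemic exposure ratio = 1 / 1.2942 = 0.773.

0.773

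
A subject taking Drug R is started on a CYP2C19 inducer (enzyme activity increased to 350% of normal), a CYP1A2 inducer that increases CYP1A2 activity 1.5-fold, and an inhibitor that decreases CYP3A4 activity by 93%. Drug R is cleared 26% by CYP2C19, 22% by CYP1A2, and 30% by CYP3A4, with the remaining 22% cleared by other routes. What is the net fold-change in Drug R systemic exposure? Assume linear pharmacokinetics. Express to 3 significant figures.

CYP2C19: 0.26 × 3.5 = 0.91
CYP1A2: 0.22 × 1.5 = 0.33
CYP3A4: 0.3 × 0.07 = 0.021
Other: 0.22 (unchanged)
Relative clearance = 0.91 + 0.33 + 0.021 + 0.22 = 1.481.
Because systemic exposure varies inversely with clearance, the combined effect is 1 / 1.481 = 0.675.

0.675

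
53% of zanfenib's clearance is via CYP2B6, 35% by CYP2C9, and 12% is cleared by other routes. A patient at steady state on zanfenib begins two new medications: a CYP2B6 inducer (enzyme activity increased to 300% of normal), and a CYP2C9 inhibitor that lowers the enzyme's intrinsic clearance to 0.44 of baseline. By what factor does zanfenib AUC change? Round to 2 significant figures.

CYP2B6: 0.53 × 3 = 1.59
CYP2C9: 0.35 × 0.44 = 0.154
Other: 0.12 (unchanged)
CL_new/CL_old = 1.59 + 0.154 + 0.12 = 1.864.
Because AUC varies inversely with clearance, the combined effect is 1 / 1.864 = 0.54.

0.54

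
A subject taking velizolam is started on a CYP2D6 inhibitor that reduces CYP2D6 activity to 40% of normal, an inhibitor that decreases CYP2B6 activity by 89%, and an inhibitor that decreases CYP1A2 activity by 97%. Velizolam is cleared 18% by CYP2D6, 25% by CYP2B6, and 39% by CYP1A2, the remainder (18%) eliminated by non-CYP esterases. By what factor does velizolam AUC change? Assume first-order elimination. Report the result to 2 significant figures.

3.4

CYP2D6: 0.18 × 0.4 = 0.072
CYP2B6: 0.25 × 0.11 = 0.0275
CYP1A2: 0.39 × 0.03 = 0.0117
Other: 0.18 (unchanged)
Relative clearance = 0.072 + 0.0275 + 0.0117 + 0.18 = 0.2912.
Because AUC varies inversely with clearance, the combined effect is 1 / 0.2912 = 3.4.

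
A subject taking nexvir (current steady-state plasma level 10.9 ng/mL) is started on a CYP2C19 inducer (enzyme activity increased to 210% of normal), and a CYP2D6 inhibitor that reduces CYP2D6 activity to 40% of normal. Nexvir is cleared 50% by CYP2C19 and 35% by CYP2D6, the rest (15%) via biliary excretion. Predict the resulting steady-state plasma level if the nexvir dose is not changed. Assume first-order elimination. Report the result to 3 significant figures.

8.13 ng/mL

The CYP2C19 pathway (50% of clearance) rises to 2.1× activity: 0.5 × 2.1 = 1.05.
The CYP2D6 pathway (35% of clearance) falls to 0.4× activity: 0.35 × 0.4 = 0.14.
The remaining 15% of clearance is unaffected.
New clearance relative to baseline: 1.05 + 0.14 + 0.15 = 1.34.
New steady-state plasma level = 10.9 / 1.34 = 8.13 ng/mL (concentration scales inversely with clearance).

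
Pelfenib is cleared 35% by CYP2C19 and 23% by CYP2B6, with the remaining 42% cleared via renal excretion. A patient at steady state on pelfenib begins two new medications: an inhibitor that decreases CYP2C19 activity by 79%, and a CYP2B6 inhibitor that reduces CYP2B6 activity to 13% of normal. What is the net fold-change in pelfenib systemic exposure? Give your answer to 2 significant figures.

The CYP2C19 pathway (35% of clearance) is reduced to 0.21× activity: 0.35 × 0.21 = 0.0735.
The CYP2B6 pathway (23% of clearance) falls to 0.13× activity: 0.23 × 0.13 = 0.0299.
The remaining 42% of clearance is unaffected.
CL_new/CL_old = 0.0735 + 0.0299 + 0.42 = 0.5234.
Net systemic exposure ratio = 1 / 0.5234 = 1.9.

1.9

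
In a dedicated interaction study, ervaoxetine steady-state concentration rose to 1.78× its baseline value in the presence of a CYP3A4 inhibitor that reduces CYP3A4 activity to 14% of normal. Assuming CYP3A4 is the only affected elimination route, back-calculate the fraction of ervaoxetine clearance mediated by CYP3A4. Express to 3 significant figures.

Write x for the fraction cleared via CYP3A4. The observed steady-state concentration change means clearance fell to 1/1.78 = 0.5618 of baseline.
Setting x·0.14 + (1 − x) = 0.5618 and solving: x = (0.5618 − 1)/(0.14 − 1) = 0.510.

0.510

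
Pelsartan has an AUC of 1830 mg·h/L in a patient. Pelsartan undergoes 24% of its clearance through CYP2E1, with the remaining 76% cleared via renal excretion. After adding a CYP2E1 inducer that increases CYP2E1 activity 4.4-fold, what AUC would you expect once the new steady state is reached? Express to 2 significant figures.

1.0 × 10³ mg·h/L

CYP2E1: 0.24 × 4.4 = 1.056
Other: 0.76 (unchanged)
Relative clearance = 1.056 + 0.76 = 1.816.
New AUC = baseline ÷ relative clearance = 1830 / 1.816 = 1.0 × 10³ mg·h/L.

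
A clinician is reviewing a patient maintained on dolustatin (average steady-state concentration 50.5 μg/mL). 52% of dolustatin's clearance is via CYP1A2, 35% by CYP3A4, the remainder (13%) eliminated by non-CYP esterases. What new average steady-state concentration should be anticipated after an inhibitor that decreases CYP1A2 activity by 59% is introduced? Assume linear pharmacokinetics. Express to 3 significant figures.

72.9 μg/mL

CYP1A2: 0.52 × 0.41 = 0.2132
CYP3A4: 0.35 (unchanged)
Other: 0.13 (unchanged)
CL_new/CL_old = 0.2132 + 0.35 + 0.13 = 0.6932.
New average steady-state concentration = baseline ÷ relative clearance = 50.5 / 0.6932 = 72.9 μg/mL.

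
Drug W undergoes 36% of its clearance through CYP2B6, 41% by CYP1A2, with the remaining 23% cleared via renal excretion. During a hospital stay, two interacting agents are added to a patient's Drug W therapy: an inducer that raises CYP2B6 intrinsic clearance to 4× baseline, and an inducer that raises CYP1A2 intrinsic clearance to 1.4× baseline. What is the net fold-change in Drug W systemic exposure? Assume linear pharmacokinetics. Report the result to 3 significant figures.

0.446

CYP2B6: 0.36 × 4 = 1.44
CYP1A2: 0.41 × 1.4 = 0.574
Other: 0.23 (unchanged)
Relative clearance = 1.44 + 0.574 + 0.23 = 2.244.
Because systemic exposure varies inversely with clearance, the combined effect is 1 / 2.244 = 0.446.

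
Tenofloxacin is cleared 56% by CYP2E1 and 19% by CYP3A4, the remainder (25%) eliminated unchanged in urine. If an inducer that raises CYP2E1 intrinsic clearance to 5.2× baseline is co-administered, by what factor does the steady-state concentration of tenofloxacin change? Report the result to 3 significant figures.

The CYP2E1 pathway (56% of clearance) rises to 5.2× activity: 0.56 × 5.2 = 2.912.
CYP3A4 (19%) and the residual 25% are unaffected.
New clearance relative to baseline: 2.912 + 0.19 + 0.25 = 3.352.
Steady-state concentration is inversely proportional to clearance, so the fold-change is 1 / 3.352 = 0.298.

0.298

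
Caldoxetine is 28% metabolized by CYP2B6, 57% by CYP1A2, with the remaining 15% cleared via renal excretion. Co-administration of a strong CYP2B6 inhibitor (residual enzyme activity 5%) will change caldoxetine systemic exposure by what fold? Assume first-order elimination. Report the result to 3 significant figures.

1.36

The CYP2B6 pathway (28% of clearance) drops to 0.05× activity: 0.28 × 0.05 = 0.014.
CYP1A2 (57%) and the residual 15% are unaffected.
New clearance relative to baseline: 0.014 + 0.57 + 0.15 = 0.734.
Systemic exposure is inversely proportional to clearance, so the fold-change is 1 / 0.734 = 1.36.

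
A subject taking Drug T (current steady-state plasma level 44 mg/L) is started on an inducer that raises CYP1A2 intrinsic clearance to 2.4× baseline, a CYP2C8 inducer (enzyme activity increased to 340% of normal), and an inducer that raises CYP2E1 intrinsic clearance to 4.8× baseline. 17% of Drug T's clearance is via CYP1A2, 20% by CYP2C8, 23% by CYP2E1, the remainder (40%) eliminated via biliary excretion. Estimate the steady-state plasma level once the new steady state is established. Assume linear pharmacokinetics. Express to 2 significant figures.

The CYP1A2 pathway (17% of clearance) rises to 2.4× activity: 0.17 × 2.4 = 0.408.
The CYP2C8 pathway (20% of clearance) is boosted to 3.4× activity: 0.2 × 3.4 = 0.68.
The CYP2E1 pathway (23% of clearance) increases to 4.8× activity: 0.23 × 4.8 = 1.104.
The remaining 40% of clearance is unaffected.
Relative clearance = 0.408 + 0.68 + 1.104 + 0.4 = 2.592.
Dividing the baseline by the relative clearance: 44 / 2.592 = 17 mg/L.

17 mg/L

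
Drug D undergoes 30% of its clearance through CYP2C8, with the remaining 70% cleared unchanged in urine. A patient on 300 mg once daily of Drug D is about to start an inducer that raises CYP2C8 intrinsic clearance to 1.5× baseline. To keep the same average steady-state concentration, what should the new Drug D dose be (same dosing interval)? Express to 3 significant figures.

345 mg

The CYP2C8 pathway (30% of clearance) is boosted to 1.5× activity: 0.3 × 1.5 = 0.45.
The remaining 70% of clearance is unaffected.
CL_new/CL_old = 0.45 + 0.7 = 1.15.
To maintain the same steady-state level, dose must scale with clearance: new dose = 300 × 1.15 = 345 mg.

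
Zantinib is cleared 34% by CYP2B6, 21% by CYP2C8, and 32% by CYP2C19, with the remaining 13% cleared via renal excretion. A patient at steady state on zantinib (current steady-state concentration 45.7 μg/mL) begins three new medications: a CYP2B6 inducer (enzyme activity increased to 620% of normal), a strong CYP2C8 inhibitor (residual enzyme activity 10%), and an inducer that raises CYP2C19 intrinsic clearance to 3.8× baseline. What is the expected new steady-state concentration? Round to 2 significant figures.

13 μg/mL

The CYP2B6 pathway (34% of clearance) increases to 6.2× activity: 0.34 × 6.2 = 2.108.
The CYP2C8 pathway (21% of clearance) falls to 0.1× activity: 0.21 × 0.1 = 0.021.
The CYP2C19 pathway (32% of clearance) increases to 3.8× activity: 0.32 × 3.8 = 1.216.
The remaining 13% of clearance is unaffected.
CL_new/CL_old = 2.108 + 0.021 + 1.216 + 0.13 = 3.475.
Steady-state concentration ∝ 1/CL: new value = 45.7 / 3.475 = 13 μg/mL.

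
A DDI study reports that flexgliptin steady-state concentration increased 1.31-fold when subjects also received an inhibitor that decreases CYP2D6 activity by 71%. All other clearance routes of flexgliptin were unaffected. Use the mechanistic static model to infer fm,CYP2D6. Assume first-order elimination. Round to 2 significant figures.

0.33

Write x for the fraction cleared via CYP2D6. The observed steady-state concentration change means clearance fell to 1/1.31 = 0.7634 of baseline.
Setting x·0.29 + (1 − x) = 0.7634 and solving: x = (0.7634 − 1)/(0.29 − 1) = 0.33.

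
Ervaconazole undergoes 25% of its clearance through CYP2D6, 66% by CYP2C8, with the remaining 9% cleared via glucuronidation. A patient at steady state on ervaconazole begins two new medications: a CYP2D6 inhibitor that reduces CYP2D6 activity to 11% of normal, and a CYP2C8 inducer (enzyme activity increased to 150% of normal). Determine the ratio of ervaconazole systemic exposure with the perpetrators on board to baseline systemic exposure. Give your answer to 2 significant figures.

0.90

CYP2D6: 0.25 × 0.11 = 0.0275
CYP2C8: 0.66 × 1.5 = 0.99
Other: 0.09 (unchanged)
Relative clearance = 0.0275 + 0.99 + 0.09 = 1.1075.
Because systemic exposure varies inversely with clearance, the combined effect is 1 / 1.1075 = 0.90.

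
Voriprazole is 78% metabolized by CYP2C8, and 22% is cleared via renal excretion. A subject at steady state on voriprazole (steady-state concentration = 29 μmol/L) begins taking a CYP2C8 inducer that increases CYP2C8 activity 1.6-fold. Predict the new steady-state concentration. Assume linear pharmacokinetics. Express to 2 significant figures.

20 μmol/L

The CYP2C8 pathway (78% of clearance) is boosted to 1.6× activity: 0.78 × 1.6 = 1.248.
The remaining 22% of clearance is unaffected.
CL_new/CL_old = 1.248 + 0.22 = 1.468.
New steady-state concentration = baseline ÷ relative clearance = 29 / 1.468 = 20 μmol/L.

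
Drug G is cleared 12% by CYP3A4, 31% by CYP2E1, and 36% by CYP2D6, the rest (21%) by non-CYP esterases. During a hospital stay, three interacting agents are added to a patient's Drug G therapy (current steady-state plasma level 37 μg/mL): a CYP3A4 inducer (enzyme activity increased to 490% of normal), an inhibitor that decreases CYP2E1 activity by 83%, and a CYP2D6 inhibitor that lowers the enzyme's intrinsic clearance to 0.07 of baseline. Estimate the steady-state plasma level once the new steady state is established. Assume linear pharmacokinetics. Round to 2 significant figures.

42 μg/mL

CYP3A4: 0.12 × 4.9 = 0.588
CYP2E1: 0.31 × 0.17 = 0.0527
CYP2D6: 0.36 × 0.07 = 0.0252
Other: 0.21 (unchanged)
New clearance relative to baseline: 0.588 + 0.0527 + 0.0252 + 0.21 = 0.8759.
New steady-state plasma level = 37 / 0.8759 = 42 μg/mL (concentration scales inversely with clearance).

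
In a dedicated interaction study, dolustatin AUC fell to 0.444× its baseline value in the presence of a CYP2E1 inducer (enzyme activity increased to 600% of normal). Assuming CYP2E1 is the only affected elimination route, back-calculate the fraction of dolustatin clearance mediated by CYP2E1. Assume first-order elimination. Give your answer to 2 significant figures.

0.25

CL'/CL = 1 / 0.444 = 2.252
6·fm + (1 − fm) = 2.252
fm = (2.252 − 1) / (6 − 1) = 0.25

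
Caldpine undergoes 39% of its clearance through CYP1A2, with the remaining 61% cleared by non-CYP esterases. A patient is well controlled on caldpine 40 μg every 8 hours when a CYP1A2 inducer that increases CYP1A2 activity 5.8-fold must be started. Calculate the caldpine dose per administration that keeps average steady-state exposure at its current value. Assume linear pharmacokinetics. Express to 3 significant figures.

The CYP1A2 pathway (39% of clearance) increases to 5.8× activity: 0.39 × 5.8 = 2.262.
Non-CYP routes (61%) are unchanged.
Relative clearance = 2.262 + 0.61 = 2.872.
Css,avg = (dose rate)/CL, so holding Css fixed requires dose ∝ CL: 40 × 2.872 = 115 μg.

115 μg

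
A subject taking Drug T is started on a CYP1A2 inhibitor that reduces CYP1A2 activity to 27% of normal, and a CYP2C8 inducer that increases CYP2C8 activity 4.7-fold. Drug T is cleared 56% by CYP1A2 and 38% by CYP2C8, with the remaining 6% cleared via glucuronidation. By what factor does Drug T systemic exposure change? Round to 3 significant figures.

0.501

CYP1A2: 0.56 × 0.27 = 0.1512
CYP2C8: 0.38 × 4.7 = 1.786
Other: 0.06 (unchanged)
CL_new/CL_old = 0.1512 + 1.786 + 0.06 = 1.9972.
Net systemic exposure ratio = 1 / 1.9972 = 0.501.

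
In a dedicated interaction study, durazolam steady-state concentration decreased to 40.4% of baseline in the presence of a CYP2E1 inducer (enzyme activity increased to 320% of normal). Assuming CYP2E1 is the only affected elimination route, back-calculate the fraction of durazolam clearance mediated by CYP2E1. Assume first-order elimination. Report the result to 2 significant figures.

Write x for the fraction cleared via CYP2E1. The observed steady-state concentration change means clearance rose to 1/0.404 = 2.475 of baseline.
Setting x·3.2 + (1 − x) = 2.475 and solving: x = (2.475 − 1)/(3.2 − 1) = 0.67.

0.67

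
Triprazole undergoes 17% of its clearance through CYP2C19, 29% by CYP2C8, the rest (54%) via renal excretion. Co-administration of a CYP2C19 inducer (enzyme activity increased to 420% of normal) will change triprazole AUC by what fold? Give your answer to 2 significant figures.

0.65

The CYP2C19 pathway (17% of clearance) increases to 4.2× activity: 0.17 × 4.2 = 0.714.
CYP2C8 (29%) and the residual 54% are unaffected.
Relative clearance = 0.714 + 0.29 + 0.54 = 1.544.
AUC is inversely proportional to clearance, so the fold-change is 1 / 1.544 = 0.65.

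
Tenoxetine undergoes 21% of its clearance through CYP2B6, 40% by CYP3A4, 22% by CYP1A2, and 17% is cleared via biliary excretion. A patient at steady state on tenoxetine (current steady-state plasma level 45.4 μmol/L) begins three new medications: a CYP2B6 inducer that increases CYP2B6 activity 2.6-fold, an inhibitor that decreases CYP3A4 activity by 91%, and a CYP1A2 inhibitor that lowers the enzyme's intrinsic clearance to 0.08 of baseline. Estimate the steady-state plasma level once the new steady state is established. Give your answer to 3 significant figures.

The CYP2B6 pathway (21% of clearance) is boosted to 2.6× activity: 0.21 × 2.6 = 0.546.
The CYP3A4 pathway (40% of clearance) drops to 0.09× activity: 0.4 × 0.09 = 0.036.
The CYP1A2 pathway (22% of clearance) falls to 0.08× activity: 0.22 × 0.08 = 0.0176.
Non-CYP routes (17%) are unchanged.
New clearance relative to baseline: 0.546 + 0.036 + 0.0176 + 0.17 = 0.7696.
Dividing the baseline by the relative clearance: 45.4 / 0.7696 = 59.0 μmol/L.

59.0 μmol/L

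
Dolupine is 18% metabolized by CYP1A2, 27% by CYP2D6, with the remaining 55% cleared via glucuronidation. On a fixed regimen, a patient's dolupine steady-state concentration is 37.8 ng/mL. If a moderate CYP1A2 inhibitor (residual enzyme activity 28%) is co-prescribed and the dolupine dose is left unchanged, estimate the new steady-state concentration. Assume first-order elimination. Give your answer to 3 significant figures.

43.4 ng/mL

CYP1A2: 0.18 × 0.28 = 0.0504
CYP2D6: 0.27 (unchanged)
Other: 0.55 (unchanged)
New clearance relative to baseline: 0.0504 + 0.27 + 0.55 = 0.8704.
New steady-state concentration = baseline ÷ relative clearance = 37.8 / 0.8704 = 43.4 ng/mL.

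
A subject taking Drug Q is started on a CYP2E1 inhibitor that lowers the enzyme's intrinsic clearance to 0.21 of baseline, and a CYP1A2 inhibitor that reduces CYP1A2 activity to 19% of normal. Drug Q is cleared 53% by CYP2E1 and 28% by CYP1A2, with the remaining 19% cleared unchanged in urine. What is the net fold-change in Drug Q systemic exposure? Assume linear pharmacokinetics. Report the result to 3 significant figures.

The CYP2E1 pathway (53% of clearance) is reduced to 0.21× activity: 0.53 × 0.21 = 0.1113.
The CYP1A2 pathway (28% of clearance) is reduced to 0.19× activity: 0.28 × 0.19 = 0.0532.
The remaining 19% of clearance is unaffected.
Relative clearance = 0.1113 + 0.0532 + 0.19 = 0.3545.
Systemic exposure ∝ 1/CL: fold-change = 1 / 0.3545 = 2.82.

2.82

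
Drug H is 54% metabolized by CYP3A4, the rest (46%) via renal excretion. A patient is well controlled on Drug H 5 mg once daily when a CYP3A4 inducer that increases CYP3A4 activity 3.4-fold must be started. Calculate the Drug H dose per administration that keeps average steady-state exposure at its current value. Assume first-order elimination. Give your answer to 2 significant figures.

CYP3A4: 0.54 × 3.4 = 1.836
Other: 0.46 (unchanged)
Relative clearance = 1.836 + 0.46 = 2.296.
Exposure is unchanged when dose changes in proportion to clearance. New dose = 5 mg × 2.296 = 11 mg.

11 mg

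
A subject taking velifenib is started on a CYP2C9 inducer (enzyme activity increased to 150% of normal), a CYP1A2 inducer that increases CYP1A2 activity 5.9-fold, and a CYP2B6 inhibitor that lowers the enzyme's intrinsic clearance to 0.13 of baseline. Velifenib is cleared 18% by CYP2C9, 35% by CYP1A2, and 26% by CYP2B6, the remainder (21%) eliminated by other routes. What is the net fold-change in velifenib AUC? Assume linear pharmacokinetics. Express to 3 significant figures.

The CYP2C9 pathway (18% of clearance) is boosted to 1.5× activity: 0.18 × 1.5 = 0.27.
The CYP1A2 pathway (35% of clearance) rises to 5.9× activity: 0.35 × 5.9 = 2.065.
The CYP2B6 pathway (26% of clearance) drops to 0.13× activity: 0.26 × 0.13 = 0.0338.
The remaining 21% of clearance is unaffected.
CL_new/CL_old = 0.27 + 2.065 + 0.0338 + 0.21 = 2.5788.
Net AUC ratio = 1 / 2.5788 = 0.388.

0.388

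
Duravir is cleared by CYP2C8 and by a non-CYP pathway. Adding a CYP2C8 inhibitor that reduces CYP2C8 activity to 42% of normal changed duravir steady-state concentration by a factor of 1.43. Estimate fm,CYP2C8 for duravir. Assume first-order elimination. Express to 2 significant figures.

0.52

CL'/CL = 1 / 1.43 = 0.6993
0.42·fm + (1 − fm) = 0.6993
fm = (0.6993 − 1) / (0.42 − 1) = 0.52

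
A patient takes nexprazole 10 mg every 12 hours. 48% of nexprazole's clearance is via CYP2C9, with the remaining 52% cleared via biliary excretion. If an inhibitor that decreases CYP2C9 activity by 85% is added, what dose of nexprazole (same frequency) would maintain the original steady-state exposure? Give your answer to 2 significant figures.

CYP2C9: 0.48 × 0.15 = 0.072
Other: 0.52 (unchanged)
New clearance relative to baseline: 0.072 + 0.52 = 0.592.
Css,avg = (dose rate)/CL, so holding Css fixed requires dose ∝ CL: 10 × 0.592 = 5.9 mg.

5.9 mg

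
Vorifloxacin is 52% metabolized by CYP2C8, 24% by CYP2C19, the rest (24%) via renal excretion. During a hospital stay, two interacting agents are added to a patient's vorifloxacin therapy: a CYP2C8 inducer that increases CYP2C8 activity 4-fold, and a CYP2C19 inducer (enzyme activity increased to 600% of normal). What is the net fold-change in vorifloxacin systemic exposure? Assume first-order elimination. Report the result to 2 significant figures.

The CYP2C8 pathway (52% of clearance) rises to 4× activity: 0.52 × 4 = 2.08.
The CYP2C19 pathway (24% of clearance) rises to 6× activity: 0.24 × 6 = 1.44.
The remaining 24% of clearance is unaffected.
Relative clearance = 2.08 + 1.44 + 0.24 = 3.76.
Net systemic exposure ratio = 1 / 3.76 = 0.27.

0.27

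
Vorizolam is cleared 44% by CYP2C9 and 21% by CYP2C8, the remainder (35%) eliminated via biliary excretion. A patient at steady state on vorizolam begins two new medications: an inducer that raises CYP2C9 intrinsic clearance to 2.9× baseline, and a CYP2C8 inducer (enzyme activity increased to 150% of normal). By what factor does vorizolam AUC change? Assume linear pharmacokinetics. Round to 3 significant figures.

0.515

The CYP2C9 pathway (44% of clearance) rises to 2.9× activity: 0.44 × 2.9 = 1.276.
The CYP2C8 pathway (21% of clearance) is boosted to 1.5× activity: 0.21 × 1.5 = 0.315.
Non-CYP routes (35%) are unchanged.
Relative clearance = 1.276 + 0.315 + 0.35 = 1.941.
Net AUC ratio = 1 / 1.941 = 0.515.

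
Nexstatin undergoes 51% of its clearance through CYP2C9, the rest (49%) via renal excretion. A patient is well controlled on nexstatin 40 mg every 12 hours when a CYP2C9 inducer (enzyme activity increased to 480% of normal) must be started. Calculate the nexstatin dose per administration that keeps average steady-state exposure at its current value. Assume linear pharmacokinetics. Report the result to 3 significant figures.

The CYP2C9 pathway (51% of clearance) rises to 4.8× activity: 0.51 × 4.8 = 2.448.
The remaining 49% of clearance is unaffected.
New clearance relative to baseline: 2.448 + 0.49 = 2.938.
To maintain the same steady-state level, dose must scale with clearance: new dose = 40 × 2.938 = 118 mg.

118 mg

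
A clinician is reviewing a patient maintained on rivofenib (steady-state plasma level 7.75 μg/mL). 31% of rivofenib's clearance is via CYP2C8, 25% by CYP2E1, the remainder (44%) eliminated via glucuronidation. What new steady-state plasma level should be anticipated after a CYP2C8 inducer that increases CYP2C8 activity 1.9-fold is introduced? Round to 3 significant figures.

6.06 μg/mL

The CYP2C8 pathway (31% of clearance) increases to 1.9× activity: 0.31 × 1.9 = 0.589.
CYP2E1 (25%) and the residual 44% are unaffected.
New clearance relative to baseline: 0.589 + 0.25 + 0.44 = 1.279.
Steady-state plasma level ∝ 1/CL, so new value = 7.75 / 1.279 = 6.06 μg/mL.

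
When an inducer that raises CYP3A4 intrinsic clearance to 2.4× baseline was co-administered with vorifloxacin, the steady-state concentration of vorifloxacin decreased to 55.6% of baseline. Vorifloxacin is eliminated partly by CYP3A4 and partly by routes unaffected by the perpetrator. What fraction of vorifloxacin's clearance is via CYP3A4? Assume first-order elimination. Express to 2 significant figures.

0.57

Write x for the fraction cleared via CYP3A4. The observed steady-state concentration change means clearance rose to 1/0.556 = 1.799 of baseline.
Setting x·2.4 + (1 − x) = 1.799 and solving: x = (1.799 − 1)/(2.4 − 1) = 0.57.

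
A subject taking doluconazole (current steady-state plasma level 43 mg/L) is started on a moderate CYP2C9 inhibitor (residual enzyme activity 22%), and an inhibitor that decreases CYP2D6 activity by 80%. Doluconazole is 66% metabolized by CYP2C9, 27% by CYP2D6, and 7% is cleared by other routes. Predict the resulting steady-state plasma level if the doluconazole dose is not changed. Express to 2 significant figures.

CYP2C9: 0.66 × 0.22 = 0.1452
CYP2D6: 0.27 × 0.2 = 0.054
Other: 0.07 (unchanged)
New clearance relative to baseline: 0.1452 + 0.054 + 0.07 = 0.2692.
Steady-state plasma level ∝ 1/CL: new value = 43 / 0.2692 = 1.6 × 10² mg/L.

1.6 × 10² mg/L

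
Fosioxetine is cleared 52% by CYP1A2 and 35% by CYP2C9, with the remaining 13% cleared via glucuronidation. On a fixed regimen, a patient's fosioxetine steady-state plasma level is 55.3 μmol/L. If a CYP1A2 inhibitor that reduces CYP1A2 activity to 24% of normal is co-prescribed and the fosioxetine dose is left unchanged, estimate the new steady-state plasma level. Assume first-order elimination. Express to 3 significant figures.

The CYP1A2 pathway (52% of clearance) falls to 0.24× activity: 0.52 × 0.24 = 0.1248.
CYP2C9 (35%) and the residual 13% are unaffected.
Relative clearance = 0.1248 + 0.35 + 0.13 = 0.6048.
With dosing unchanged, steady-state plasma level scales as 1/CL: 55.3 / 0.6048 = 91.4 μmol/L.

91.4 μmol/L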